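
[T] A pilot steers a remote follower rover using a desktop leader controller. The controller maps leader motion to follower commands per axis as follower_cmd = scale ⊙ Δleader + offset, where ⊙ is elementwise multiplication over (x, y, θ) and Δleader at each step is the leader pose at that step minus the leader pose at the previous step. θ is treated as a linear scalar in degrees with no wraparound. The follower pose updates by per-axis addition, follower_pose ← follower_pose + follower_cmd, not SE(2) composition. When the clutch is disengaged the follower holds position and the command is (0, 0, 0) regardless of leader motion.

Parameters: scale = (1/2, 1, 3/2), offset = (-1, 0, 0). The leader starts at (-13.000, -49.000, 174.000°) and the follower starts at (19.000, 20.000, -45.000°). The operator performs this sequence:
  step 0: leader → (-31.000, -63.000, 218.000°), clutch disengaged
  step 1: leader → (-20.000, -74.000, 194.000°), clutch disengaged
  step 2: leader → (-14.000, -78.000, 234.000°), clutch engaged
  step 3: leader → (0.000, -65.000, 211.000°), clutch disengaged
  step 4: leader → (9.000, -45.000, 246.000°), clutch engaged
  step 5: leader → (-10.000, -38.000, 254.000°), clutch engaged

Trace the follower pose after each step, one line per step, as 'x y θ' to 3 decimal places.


19.000 20.000 -45.000
19.000 20.000 -45.000
21.000 16.000 15.000
21.000 16.000 15.000
24.500 36.000 67.500
14.000 43.000 79.500

step 0: Δleader=(-18.000, -14.000, 44.000°), disengaged; cmd=(0,0,0) → follower holds at (19.000, 20.000, -45.000°)
step 1: Δleader=(11.000, -11.000, -24.000°), disengaged; cmd=(0,0,0) → follower holds at (19.000, 20.000, -45.000°)
step 2: Δleader=(6.000, -4.000, 40.000°), engaged; cmd=(2.000, -4.000, 60.000°) → follower=(21.000, 16.000, 15.000°)
step 3: Δleader=(14.000, 13.000, -23.000°), disengaged; cmd=(0,0,0) → follower holds at (21.000, 16.000, 15.000°)
step 4: Δleader=(9.000, 20.000, 35.000°), engaged; cmd=(3.500, 20.000, 52.500°) → follower=(24.500, 36.000, 67.500°)
step 5: Δleader=(-19.000, 7.000, 8.000°), engaged; cmd=(-10.500, 7.000, 12.000°) → follower=(14.000, 43.000, 79.500°)


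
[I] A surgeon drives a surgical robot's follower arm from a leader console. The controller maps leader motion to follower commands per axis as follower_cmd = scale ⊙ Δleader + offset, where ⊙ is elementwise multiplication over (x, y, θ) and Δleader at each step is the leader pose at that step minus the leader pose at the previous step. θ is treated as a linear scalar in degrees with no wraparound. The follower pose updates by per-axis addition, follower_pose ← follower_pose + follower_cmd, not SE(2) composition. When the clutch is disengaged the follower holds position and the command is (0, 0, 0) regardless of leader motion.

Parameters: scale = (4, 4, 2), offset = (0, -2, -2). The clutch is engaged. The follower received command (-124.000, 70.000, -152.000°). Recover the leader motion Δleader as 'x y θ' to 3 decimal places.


axis x: (-124.000 − 0) / (4) = -31.000
axis y: (70.000 − -2) / (4) = 18.000
axis θ: (-152.000 − -2) / (2) = -75.000

-31.000 18.000 -75.000


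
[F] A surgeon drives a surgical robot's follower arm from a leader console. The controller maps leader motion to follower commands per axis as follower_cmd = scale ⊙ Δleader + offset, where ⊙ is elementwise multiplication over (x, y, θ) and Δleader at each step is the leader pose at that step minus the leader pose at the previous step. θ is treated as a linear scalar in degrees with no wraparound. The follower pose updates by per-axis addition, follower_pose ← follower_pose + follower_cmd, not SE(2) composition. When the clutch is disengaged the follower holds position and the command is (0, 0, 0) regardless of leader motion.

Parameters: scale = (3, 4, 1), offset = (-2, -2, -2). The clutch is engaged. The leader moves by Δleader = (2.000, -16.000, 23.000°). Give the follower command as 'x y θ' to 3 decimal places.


axis x: 3·2.000 + -2 = 4.000
axis y: 4·-16.000 + -2 = -66.000
axis θ: 1·23.000 + -2 = 21.000

4.000 -66.000 21.000


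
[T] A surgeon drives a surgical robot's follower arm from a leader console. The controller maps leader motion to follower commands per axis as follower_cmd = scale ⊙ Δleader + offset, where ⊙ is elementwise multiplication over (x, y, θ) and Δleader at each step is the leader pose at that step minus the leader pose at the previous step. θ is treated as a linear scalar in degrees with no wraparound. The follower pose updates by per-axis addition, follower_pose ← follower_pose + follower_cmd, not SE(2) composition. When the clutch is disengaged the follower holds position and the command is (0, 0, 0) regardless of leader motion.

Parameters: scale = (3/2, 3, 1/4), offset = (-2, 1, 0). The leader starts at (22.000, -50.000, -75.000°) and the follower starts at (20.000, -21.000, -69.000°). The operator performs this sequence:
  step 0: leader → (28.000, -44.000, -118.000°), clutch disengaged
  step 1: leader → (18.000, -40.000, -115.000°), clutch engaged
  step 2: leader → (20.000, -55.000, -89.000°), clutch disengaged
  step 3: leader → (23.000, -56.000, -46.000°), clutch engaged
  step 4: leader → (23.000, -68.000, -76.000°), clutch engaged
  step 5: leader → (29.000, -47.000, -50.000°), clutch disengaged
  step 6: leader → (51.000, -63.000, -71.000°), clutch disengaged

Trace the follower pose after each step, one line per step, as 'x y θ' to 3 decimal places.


step 0: Δleader=(6.000, 6.000, -43.000°), disengaged; cmd=(0,0,0) → follower holds at (20.000, -21.000, -69.000°)
step 1: Δleader=(-10.000, 4.000, 3.000°), engaged; cmd=(-17.000, 13.000, 0.750°) → follower=(3.000, -8.000, -68.250°)
step 2: Δleader=(2.000, -15.000, 26.000°), disengaged; cmd=(0,0,0) → follower holds at (3.000, -8.000, -68.250°)
step 3: Δleader=(3.000, -1.000, 43.000°), engaged; cmd=(2.500, -2.000, 10.750°) → follower=(5.500, -10.000, -57.500°)
step 4: Δleader=(0.000, -12.000, -30.000°), engaged; cmd=(-2.000, -35.000, -7.500°) → follower=(3.500, -45.000, -65.000°)
step 5: Δleader=(6.000, 21.000, 26.000°), disengaged; cmd=(0,0,0) → follower holds at (3.500, -45.000, -65.000°)
step 6: Δleader=(22.000, -16.000, -21.000°), disengaged; cmd=(0,0,0) → follower holds at (3.500, -45.000, -65.000°)

20.000 -21.000 -69.000
3.000 -8.000 -68.250
3.000 -8.000 -68.250
5.500 -10.000 -57.500
3.500 -45.000 -65.000
3.500 -45.000 -65.000
3.500 -45.000 -65.000


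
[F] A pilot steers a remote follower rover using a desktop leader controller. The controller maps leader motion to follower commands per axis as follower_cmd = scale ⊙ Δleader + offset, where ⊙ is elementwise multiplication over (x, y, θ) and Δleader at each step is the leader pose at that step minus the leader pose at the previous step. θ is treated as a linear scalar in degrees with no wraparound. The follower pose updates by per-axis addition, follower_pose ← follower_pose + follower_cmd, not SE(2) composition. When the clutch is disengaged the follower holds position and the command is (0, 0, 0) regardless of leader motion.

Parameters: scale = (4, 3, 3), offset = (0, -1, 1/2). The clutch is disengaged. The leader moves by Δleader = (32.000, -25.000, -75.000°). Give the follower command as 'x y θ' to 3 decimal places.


clutch disengaged → follower holds; cmd = (0, 0, 0)

0.000 0.000 0.000


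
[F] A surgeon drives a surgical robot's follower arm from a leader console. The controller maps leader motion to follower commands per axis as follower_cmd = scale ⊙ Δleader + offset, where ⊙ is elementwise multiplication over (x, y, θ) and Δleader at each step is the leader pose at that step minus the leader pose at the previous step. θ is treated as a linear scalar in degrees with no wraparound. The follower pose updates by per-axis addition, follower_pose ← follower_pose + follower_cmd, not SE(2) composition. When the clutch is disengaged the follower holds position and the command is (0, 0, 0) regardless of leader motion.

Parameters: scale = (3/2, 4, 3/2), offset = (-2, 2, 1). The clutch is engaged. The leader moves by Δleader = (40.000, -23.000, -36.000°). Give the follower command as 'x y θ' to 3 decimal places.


axis x: 3/2·40.000 + -2 = 58.000
axis y: 4·-23.000 + 2 = -90.000
axis θ: 3/2·-36.000 + 1 = -53.000

58.000 -90.000 -53.000


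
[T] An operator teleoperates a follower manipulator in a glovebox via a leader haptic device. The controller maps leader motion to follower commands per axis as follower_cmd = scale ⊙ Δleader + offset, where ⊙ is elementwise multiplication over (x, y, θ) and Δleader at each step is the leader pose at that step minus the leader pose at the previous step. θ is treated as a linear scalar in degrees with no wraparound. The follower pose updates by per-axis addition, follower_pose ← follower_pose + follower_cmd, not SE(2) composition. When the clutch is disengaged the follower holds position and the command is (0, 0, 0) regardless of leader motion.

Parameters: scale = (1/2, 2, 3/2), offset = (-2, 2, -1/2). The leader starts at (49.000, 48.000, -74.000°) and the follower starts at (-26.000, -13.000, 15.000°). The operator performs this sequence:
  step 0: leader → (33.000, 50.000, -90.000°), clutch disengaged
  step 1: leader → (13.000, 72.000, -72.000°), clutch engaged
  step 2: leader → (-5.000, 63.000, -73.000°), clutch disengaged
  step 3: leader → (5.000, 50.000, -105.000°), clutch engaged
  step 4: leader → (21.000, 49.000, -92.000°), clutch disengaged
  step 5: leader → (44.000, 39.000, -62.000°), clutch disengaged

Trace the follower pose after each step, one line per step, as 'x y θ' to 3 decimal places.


-26.000 -13.000 15.000
-38.000 33.000 41.500
-38.000 33.000 41.500
-35.000 9.000 -7.000
-35.000 9.000 -7.000
-35.000 9.000 -7.000

step 0: Δleader=(-16.000, 2.000, -16.000°), disengaged; cmd=(0,0,0) → follower holds at (-26.000, -13.000, 15.000°)
step 1: Δleader=(-20.000, 22.000, 18.000°), engaged; cmd=(-12.000, 46.000, 26.500°) → follower=(-38.000, 33.000, 41.500°)
step 2: Δleader=(-18.000, -9.000, -1.000°), disengaged; cmd=(0,0,0) → follower holds at (-38.000, 33.000, 41.500°)
step 3: Δleader=(10.000, -13.000, -32.000°), engaged; cmd=(3.000, -24.000, -48.500°) → follower=(-35.000, 9.000, -7.000°)
step 4: Δleader=(16.000, -1.000, 13.000°), disengaged; cmd=(0,0,0) → follower holds at (-35.000, 9.000, -7.000°)
step 5: Δleader=(23.000, -10.000, 30.000°), disengaged; cmd=(0,0,0) → follower holds at (-35.000, 9.000, -7.000°)


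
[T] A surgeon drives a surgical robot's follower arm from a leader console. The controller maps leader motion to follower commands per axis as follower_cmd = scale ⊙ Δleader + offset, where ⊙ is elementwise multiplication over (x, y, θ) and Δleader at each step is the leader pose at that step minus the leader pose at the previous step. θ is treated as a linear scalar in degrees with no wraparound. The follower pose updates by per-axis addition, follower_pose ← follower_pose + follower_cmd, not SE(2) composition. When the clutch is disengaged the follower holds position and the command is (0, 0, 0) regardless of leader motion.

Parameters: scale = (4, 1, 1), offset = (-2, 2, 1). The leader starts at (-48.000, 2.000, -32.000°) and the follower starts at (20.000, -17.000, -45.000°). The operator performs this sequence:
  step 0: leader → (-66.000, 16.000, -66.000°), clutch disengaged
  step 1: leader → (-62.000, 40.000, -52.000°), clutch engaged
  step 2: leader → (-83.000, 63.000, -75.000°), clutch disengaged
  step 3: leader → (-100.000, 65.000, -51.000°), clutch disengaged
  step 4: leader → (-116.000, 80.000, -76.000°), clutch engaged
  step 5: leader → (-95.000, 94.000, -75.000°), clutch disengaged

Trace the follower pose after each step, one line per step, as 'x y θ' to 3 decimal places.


20.000 -17.000 -45.000
34.000 9.000 -30.000
34.000 9.000 -30.000
34.000 9.000 -30.000
-32.000 26.000 -54.000
-32.000 26.000 -54.000

step 0: Δleader=(-18.000, 14.000, -34.000°), disengaged; cmd=(0,0,0) → follower holds at (20.000, -17.000, -45.000°)
step 1: Δleader=(4.000, 24.000, 14.000°), engaged; cmd=(14.000, 26.000, 15.000°) → follower=(34.000, 9.000, -30.000°)
step 2: Δleader=(-21.000, 23.000, -23.000°), disengaged; cmd=(0,0,0) → follower holds at (34.000, 9.000, -30.000°)
step 3: Δleader=(-17.000, 2.000, 24.000°), disengaged; cmd=(0,0,0) → follower holds at (34.000, 9.000, -30.000°)
step 4: Δleader=(-16.000, 15.000, -25.000°), engaged; cmd=(-66.000, 17.000, -24.000°) → follower=(-32.000, 26.000, -54.000°)
step 5: Δleader=(21.000, 14.000, 1.000°), disengaged; cmd=(0,0,0) → follower holds at (-32.000, 26.000, -54.000°)


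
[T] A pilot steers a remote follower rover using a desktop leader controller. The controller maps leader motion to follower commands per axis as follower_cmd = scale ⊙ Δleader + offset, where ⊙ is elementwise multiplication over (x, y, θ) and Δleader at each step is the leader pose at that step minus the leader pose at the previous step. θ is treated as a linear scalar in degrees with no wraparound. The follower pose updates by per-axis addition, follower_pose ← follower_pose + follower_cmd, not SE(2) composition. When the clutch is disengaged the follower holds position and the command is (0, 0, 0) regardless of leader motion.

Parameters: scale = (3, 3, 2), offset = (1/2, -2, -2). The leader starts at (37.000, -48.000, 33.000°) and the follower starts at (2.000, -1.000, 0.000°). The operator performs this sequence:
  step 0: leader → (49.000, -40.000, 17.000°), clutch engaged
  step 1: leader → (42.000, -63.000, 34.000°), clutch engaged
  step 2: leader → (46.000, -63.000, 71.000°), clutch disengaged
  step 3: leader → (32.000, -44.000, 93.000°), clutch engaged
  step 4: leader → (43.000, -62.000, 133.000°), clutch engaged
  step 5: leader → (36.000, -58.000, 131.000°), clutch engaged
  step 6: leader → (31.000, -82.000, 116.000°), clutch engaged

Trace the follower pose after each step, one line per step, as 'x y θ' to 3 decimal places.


38.500 21.000 -34.000
18.000 -50.000 -2.000
18.000 -50.000 -2.000
-23.500 5.000 40.000
10.000 -51.000 118.000
-10.500 -41.000 112.000
-25.000 -115.000 80.000

step 0: Δleader=(12.000, 8.000, -16.000°), engaged; cmd=(36.500, 22.000, -34.000°) → follower=(38.500, 21.000, -34.000°)
step 1: Δleader=(-7.000, -23.000, 17.000°), engaged; cmd=(-20.500, -71.000, 32.000°) → follower=(18.000, -50.000, -2.000°)
step 2: Δleader=(4.000, 0.000, 37.000°), disengaged; cmd=(0,0,0) → follower holds at (18.000, -50.000, -2.000°)
step 3: Δleader=(-14.000, 19.000, 22.000°), engaged; cmd=(-41.500, 55.000, 42.000°) → follower=(-23.500, 5.000, 40.000°)
step 4: Δleader=(11.000, -18.000, 40.000°), engaged; cmd=(33.500, -56.000, 78.000°) → follower=(10.000, -51.000, 118.000°)
step 5: Δleader=(-7.000, 4.000, -2.000°), engaged; cmd=(-20.500, 10.000, -6.000°) → follower=(-10.500, -41.000, 112.000°)
step 6: Δleader=(-5.000, -24.000, -15.000°), engaged; cmd=(-14.500, -74.000, -32.000°) → follower=(-25.000, -115.000, 80.000°)


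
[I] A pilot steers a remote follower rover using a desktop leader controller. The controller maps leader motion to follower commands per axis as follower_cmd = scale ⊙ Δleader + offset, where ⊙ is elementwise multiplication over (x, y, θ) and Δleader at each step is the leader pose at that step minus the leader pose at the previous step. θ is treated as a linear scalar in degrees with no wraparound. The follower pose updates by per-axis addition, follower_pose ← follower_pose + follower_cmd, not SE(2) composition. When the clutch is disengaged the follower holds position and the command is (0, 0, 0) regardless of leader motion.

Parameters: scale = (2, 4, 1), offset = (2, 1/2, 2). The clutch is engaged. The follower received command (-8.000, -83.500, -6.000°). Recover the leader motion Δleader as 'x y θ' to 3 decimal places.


axis x: (-8.000 − 2) / (2) = -5.000
axis y: (-83.500 − 1/2) / (4) = -21.000
axis θ: (-6.000 − 2) / (1) = -8.000

-5.000 -21.000 -8.000


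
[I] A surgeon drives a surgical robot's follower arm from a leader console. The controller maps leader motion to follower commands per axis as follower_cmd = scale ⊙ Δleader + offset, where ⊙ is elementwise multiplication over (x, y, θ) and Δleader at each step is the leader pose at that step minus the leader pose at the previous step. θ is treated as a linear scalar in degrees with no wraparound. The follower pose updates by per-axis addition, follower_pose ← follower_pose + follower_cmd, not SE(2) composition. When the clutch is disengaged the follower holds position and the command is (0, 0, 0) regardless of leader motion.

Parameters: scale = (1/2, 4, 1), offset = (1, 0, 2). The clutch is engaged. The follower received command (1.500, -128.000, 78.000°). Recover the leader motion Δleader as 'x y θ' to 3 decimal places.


1.000 -32.000 76.000

axis x: (1.500 − 1) / (1/2) = 1.000
axis y: (-128.000 − 0) / (4) = -32.000
axis θ: (78.000 − 2) / (1) = 76.000


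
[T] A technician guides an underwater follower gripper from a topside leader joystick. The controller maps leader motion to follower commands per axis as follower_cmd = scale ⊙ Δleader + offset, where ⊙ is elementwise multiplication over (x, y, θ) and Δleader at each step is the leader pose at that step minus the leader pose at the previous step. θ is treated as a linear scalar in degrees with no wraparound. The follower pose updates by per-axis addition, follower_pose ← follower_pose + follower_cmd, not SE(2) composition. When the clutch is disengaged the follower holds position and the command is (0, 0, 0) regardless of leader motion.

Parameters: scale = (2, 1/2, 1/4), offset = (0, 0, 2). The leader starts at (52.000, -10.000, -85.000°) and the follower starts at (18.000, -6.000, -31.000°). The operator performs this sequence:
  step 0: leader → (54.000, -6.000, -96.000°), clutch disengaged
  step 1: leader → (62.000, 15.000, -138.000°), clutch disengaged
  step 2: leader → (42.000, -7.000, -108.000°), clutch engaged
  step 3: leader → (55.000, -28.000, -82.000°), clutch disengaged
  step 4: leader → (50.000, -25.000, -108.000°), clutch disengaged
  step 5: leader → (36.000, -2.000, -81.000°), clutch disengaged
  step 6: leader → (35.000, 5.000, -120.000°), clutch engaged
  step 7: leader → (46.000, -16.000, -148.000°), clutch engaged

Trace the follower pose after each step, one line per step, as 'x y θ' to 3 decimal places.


18.000 -6.000 -31.000
18.000 -6.000 -31.000
-22.000 -17.000 -21.500
-22.000 -17.000 -21.500
-22.000 -17.000 -21.500
-22.000 -17.000 -21.500
-24.000 -13.500 -29.250
-2.000 -24.000 -34.250

step 0: Δleader=(2.000, 4.000, -11.000°), disengaged; cmd=(0,0,0) → follower holds at (18.000, -6.000, -31.000°)
step 1: Δleader=(8.000, 21.000, -42.000°), disengaged; cmd=(0,0,0) → follower holds at (18.000, -6.000, -31.000°)
step 2: Δleader=(-20.000, -22.000, 30.000°), engaged; cmd=(-40.000, -11.000, 9.500°) → follower=(-22.000, -17.000, -21.500°)
step 3: Δleader=(13.000, -21.000, 26.000°), disengaged; cmd=(0,0,0) → follower holds at (-22.000, -17.000, -21.500°)
step 4: Δleader=(-5.000, 3.000, -26.000°), disengaged; cmd=(0,0,0) → follower holds at (-22.000, -17.000, -21.500°)
step 5: Δleader=(-14.000, 23.000, 27.000°), disengaged; cmd=(0,0,0) → follower holds at (-22.000, -17.000, -21.500°)
step 6: Δleader=(-1.000, 7.000, -39.000°), engaged; cmd=(-2.000, 3.500, -7.750°) → follower=(-24.000, -13.500, -29.250°)
step 7: Δleader=(11.000, -21.000, -28.000°), engaged; cmd=(22.000, -10.500, -5.000°) → follower=(-2.000, -24.000, -34.250°)


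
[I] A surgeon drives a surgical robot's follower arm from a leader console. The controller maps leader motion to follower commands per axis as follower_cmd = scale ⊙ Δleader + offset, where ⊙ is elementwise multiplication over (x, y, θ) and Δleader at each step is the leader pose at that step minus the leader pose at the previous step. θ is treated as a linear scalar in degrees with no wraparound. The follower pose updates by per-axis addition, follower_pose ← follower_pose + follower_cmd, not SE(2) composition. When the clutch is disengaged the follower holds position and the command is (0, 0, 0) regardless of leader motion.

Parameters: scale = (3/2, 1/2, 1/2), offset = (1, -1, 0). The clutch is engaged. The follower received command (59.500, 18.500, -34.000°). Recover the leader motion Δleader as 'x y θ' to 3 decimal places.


axis x: (59.500 − 1) / (3/2) = 39.000
axis y: (18.500 − -1) / (1/2) = 39.000
axis θ: (-34.000 − 0) / (1/2) = -68.000

39.000 39.000 -68.000


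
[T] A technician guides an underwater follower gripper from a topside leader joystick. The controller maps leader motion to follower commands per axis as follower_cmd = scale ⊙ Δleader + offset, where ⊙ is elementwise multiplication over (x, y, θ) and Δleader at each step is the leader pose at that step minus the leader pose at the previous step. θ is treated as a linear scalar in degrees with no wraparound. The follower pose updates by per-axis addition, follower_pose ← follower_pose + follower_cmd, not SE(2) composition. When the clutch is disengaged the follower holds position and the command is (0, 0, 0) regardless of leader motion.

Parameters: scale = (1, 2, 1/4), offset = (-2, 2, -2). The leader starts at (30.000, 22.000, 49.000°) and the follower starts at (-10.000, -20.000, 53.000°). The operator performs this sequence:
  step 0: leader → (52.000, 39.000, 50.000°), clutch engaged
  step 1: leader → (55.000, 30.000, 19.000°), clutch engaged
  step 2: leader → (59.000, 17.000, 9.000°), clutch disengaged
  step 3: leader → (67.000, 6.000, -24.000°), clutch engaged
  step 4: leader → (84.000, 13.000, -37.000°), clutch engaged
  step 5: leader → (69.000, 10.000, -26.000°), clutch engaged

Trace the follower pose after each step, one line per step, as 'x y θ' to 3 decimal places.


step 0: Δleader=(22.000, 17.000, 1.000°), engaged; cmd=(20.000, 36.000, -1.750°) → follower=(10.000, 16.000, 51.250°)
step 1: Δleader=(3.000, -9.000, -31.000°), engaged; cmd=(1.000, -16.000, -9.750°) → follower=(11.000, 0.000, 41.500°)
step 2: Δleader=(4.000, -13.000, -10.000°), disengaged; cmd=(0,0,0) → follower holds at (11.000, 0.000, 41.500°)
step 3: Δleader=(8.000, -11.000, -33.000°), engaged; cmd=(6.000, -20.000, -10.250°) → follower=(17.000, -20.000, 31.250°)
step 4: Δleader=(17.000, 7.000, -13.000°), engaged; cmd=(15.000, 16.000, -5.250°) → follower=(32.000, -4.000, 26.000°)
step 5: Δleader=(-15.000, -3.000, 11.000°), engaged; cmd=(-17.000, -4.000, 0.750°) → follower=(15.000, -8.000, 26.750°)

10.000 16.000 51.250
11.000 0.000 41.500
11.000 0.000 41.500
17.000 -20.000 31.250
32.000 -4.000 26.000
15.000 -8.000 26.750


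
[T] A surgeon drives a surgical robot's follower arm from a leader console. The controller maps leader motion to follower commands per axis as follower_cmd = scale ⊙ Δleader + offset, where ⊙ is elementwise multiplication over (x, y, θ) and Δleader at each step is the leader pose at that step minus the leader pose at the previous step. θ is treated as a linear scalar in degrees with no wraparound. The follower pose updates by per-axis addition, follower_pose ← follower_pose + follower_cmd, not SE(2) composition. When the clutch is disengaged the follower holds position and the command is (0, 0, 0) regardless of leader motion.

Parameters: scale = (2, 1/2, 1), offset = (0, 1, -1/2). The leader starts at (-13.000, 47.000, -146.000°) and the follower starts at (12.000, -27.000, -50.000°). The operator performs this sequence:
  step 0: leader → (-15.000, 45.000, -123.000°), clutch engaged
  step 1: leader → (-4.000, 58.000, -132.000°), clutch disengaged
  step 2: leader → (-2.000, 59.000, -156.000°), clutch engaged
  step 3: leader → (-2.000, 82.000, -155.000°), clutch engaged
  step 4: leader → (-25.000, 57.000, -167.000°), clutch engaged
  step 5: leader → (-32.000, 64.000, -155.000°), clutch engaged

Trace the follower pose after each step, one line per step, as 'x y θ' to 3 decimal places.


8.000 -27.000 -27.500
8.000 -27.000 -27.500
12.000 -25.500 -52.000
12.000 -13.000 -51.500
-34.000 -24.500 -64.000
-48.000 -20.000 -52.500

step 0: Δleader=(-2.000, -2.000, 23.000°), engaged; cmd=(-4.000, 0.000, 22.500°) → follower=(8.000, -27.000, -27.500°)
step 1: Δleader=(11.000, 13.000, -9.000°), disengaged; cmd=(0,0,0) → follower holds at (8.000, -27.000, -27.500°)
step 2: Δleader=(2.000, 1.000, -24.000°), engaged; cmd=(4.000, 1.500, -24.500°) → follower=(12.000, -25.500, -52.000°)
step 3: Δleader=(0.000, 23.000, 1.000°), engaged; cmd=(0.000, 12.500, 0.500°) → follower=(12.000, -13.000, -51.500°)
step 4: Δleader=(-23.000, -25.000, -12.000°), engaged; cmd=(-46.000, -11.500, -12.500°) → follower=(-34.000, -24.500, -64.000°)
step 5: Δleader=(-7.000, 7.000, 12.000°), engaged; cmd=(-14.000, 4.500, 11.500°) → follower=(-48.000, -20.000, -52.500°)


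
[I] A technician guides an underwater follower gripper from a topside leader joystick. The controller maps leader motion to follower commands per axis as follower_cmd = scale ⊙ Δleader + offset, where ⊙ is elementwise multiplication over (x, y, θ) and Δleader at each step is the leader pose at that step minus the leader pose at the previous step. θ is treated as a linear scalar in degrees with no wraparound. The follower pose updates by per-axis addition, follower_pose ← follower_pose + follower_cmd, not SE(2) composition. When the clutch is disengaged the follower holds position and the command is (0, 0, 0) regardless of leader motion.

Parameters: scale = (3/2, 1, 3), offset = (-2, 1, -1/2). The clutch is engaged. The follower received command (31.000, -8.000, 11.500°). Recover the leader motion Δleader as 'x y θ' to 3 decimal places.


22.000 -9.000 4.000

axis x: (31.000 − -2) / (3/2) = 22.000
axis y: (-8.000 − 1) / (1) = -9.000
axis θ: (11.500 − -1/2) / (3) = 4.000


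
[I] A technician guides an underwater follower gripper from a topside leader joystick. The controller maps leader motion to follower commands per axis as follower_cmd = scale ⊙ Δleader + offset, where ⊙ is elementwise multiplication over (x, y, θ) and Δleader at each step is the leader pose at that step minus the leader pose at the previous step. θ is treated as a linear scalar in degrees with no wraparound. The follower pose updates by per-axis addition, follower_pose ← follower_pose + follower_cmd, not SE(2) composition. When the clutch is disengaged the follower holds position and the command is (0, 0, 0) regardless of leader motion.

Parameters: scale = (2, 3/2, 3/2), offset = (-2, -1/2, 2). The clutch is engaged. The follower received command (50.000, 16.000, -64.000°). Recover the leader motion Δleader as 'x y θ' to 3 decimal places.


axis x: (50.000 − -2) / (2) = 26.000
axis y: (16.000 − -1/2) / (3/2) = 11.000
axis θ: (-64.000 − 2) / (3/2) = -44.000

26.000 11.000 -44.000


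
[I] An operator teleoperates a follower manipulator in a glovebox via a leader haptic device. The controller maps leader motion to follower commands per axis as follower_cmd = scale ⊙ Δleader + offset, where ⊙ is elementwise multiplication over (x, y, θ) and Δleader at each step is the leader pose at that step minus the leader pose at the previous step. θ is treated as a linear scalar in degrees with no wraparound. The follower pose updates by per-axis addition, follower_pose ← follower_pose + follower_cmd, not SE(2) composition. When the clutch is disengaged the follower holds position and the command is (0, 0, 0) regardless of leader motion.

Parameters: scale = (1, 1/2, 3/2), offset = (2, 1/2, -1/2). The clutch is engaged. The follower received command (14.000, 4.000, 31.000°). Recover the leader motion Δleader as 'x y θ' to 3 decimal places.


12.000 7.000 21.000

axis x: (14.000 − 2) / (1) = 12.000
axis y: (4.000 − 1/2) / (1/2) = 7.000
axis θ: (31.000 − -1/2) / (3/2) = 21.000


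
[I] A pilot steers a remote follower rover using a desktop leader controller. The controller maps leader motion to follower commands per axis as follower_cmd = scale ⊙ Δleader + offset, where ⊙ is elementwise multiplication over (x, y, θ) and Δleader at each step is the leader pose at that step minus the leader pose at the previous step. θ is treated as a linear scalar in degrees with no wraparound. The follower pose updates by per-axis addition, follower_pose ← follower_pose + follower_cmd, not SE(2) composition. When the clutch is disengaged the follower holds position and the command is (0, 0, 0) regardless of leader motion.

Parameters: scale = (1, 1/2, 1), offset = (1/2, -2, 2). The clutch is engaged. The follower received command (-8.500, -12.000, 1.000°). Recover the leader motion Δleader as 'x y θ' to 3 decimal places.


-9.000 -20.000 -1.000

axis x: (-8.500 − 1/2) / (1) = -9.000
axis y: (-12.000 − -2) / (1/2) = -20.000
axis θ: (1.000 − 2) / (1) = -1.000


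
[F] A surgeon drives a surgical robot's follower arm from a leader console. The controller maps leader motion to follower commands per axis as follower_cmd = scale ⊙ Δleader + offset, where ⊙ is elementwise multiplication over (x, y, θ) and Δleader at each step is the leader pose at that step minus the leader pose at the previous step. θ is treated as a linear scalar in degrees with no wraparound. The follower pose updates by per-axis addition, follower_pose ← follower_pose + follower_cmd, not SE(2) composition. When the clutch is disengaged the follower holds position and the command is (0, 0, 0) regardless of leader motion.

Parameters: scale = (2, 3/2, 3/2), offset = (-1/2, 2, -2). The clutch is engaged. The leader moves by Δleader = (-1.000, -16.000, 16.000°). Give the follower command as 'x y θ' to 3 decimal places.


-2.500 -22.000 22.000

axis x: 2·-1.000 + -1/2 = -2.500
axis y: 3/2·-16.000 + 2 = -22.000
axis θ: 3/2·16.000 + -2 = 22.000


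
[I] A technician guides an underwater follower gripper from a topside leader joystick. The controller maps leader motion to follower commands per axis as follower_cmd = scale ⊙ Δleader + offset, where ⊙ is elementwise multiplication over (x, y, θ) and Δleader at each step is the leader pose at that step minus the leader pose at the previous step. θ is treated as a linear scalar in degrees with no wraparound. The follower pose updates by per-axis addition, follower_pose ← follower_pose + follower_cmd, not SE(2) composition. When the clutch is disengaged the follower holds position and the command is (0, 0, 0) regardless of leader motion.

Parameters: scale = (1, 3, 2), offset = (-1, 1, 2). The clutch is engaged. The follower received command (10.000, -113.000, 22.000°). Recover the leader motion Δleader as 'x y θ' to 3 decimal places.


11.000 -38.000 10.000

axis x: (10.000 − -1) / (1) = 11.000
axis y: (-113.000 − 1) / (3) = -38.000
axis θ: (22.000 − 2) / (2) = 10.000


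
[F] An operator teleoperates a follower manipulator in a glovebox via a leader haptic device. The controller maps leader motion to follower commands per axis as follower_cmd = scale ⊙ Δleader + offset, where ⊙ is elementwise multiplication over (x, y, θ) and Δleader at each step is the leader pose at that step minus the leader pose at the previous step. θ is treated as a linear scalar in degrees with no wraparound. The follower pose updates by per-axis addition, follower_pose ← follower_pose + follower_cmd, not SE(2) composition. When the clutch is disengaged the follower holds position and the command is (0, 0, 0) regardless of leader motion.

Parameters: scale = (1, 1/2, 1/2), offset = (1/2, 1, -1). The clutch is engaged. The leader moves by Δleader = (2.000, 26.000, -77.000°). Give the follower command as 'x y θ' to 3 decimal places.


2.500 14.000 -39.500

axis x: 1·2.000 + 1/2 = 2.500
axis y: 1/2·26.000 + 1 = 14.000
axis θ: 1/2·-77.000 + -1 = -39.500


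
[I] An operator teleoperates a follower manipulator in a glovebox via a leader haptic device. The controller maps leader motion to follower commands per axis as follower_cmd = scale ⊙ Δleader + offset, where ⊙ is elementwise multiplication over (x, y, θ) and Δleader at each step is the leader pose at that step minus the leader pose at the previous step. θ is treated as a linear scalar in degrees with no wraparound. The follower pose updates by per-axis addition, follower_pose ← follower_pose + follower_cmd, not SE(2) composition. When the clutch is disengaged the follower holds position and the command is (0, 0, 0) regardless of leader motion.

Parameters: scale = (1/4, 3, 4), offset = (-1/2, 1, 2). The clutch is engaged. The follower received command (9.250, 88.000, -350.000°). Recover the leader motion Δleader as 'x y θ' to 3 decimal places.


39.000 29.000 -88.000

axis x: (9.250 − -1/2) / (1/4) = 39.000
axis y: (88.000 − 1) / (3) = 29.000
axis θ: (-350.000 − 2) / (4) = -88.000


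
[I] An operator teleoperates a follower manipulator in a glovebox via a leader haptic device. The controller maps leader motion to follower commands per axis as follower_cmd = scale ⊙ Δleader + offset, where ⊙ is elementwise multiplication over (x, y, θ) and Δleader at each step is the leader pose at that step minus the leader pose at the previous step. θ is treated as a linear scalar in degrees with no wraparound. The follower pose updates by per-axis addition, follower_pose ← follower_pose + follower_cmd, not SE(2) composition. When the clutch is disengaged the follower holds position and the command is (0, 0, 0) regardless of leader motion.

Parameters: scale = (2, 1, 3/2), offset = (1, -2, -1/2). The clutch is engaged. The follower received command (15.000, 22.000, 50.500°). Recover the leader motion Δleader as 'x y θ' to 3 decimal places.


axis x: (15.000 − 1) / (2) = 7.000
axis y: (22.000 − -2) / (1) = 24.000
axis θ: (50.500 − -1/2) / (3/2) = 34.000

7.000 24.000 34.000


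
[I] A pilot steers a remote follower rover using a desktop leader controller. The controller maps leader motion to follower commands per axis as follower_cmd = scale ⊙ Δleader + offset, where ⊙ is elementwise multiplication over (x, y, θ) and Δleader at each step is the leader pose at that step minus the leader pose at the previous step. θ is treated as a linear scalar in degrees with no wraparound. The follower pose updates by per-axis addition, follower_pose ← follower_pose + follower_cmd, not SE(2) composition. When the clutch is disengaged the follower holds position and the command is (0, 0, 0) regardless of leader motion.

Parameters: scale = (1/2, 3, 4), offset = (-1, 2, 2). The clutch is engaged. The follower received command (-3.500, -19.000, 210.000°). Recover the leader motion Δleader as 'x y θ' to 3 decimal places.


axis x: (-3.500 − -1) / (1/2) = -5.000
axis y: (-19.000 − 2) / (3) = -7.000
axis θ: (210.000 − 2) / (4) = 52.000

-5.000 -7.000 52.000


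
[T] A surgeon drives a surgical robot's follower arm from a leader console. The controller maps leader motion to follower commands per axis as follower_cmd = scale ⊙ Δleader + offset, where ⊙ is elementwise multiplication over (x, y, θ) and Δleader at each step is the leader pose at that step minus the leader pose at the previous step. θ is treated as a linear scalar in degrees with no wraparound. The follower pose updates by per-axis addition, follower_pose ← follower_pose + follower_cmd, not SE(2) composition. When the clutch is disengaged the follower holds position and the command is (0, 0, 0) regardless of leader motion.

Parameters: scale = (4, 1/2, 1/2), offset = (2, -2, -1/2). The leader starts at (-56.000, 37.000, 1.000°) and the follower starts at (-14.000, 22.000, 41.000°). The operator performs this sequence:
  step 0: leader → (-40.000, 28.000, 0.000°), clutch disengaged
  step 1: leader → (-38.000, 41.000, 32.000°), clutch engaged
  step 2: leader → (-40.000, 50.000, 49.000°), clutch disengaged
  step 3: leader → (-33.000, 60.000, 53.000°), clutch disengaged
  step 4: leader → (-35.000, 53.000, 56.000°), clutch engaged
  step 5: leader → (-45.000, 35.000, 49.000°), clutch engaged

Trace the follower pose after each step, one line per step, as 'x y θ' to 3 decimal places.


-14.000 22.000 41.000
-4.000 26.500 56.500
-4.000 26.500 56.500
-4.000 26.500 56.500
-10.000 21.000 57.500
-48.000 10.000 53.500

step 0: Δleader=(16.000, -9.000, -1.000°), disengaged; cmd=(0,0,0) → follower holds at (-14.000, 22.000, 41.000°)
step 1: Δleader=(2.000, 13.000, 32.000°), engaged; cmd=(10.000, 4.500, 15.500°) → follower=(-4.000, 26.500, 56.500°)
step 2: Δleader=(-2.000, 9.000, 17.000°), disengaged; cmd=(0,0,0) → follower holds at (-4.000, 26.500, 56.500°)
step 3: Δleader=(7.000, 10.000, 4.000°), disengaged; cmd=(0,0,0) → follower holds at (-4.000, 26.500, 56.500°)
step 4: Δleader=(-2.000, -7.000, 3.000°), engaged; cmd=(-6.000, -5.500, 1.000°) → follower=(-10.000, 21.000, 57.500°)
step 5: Δleader=(-10.000, -18.000, -7.000°), engaged; cmd=(-38.000, -11.000, -4.000°) → follower=(-48.000, 10.000, 53.500°)


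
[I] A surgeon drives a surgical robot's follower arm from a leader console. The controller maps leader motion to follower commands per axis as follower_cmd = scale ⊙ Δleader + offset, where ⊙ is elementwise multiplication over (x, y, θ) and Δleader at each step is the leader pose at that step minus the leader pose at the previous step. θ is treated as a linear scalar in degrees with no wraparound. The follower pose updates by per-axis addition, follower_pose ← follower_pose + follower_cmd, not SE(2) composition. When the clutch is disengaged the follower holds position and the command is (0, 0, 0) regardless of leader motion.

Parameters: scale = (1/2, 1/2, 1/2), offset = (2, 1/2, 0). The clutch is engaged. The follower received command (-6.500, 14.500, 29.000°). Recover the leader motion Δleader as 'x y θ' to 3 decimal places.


axis x: (-6.500 − 2) / (1/2) = -17.000
axis y: (14.500 − 1/2) / (1/2) = 28.000
axis θ: (29.000 − 0) / (1/2) = 58.000

-17.000 28.000 58.000


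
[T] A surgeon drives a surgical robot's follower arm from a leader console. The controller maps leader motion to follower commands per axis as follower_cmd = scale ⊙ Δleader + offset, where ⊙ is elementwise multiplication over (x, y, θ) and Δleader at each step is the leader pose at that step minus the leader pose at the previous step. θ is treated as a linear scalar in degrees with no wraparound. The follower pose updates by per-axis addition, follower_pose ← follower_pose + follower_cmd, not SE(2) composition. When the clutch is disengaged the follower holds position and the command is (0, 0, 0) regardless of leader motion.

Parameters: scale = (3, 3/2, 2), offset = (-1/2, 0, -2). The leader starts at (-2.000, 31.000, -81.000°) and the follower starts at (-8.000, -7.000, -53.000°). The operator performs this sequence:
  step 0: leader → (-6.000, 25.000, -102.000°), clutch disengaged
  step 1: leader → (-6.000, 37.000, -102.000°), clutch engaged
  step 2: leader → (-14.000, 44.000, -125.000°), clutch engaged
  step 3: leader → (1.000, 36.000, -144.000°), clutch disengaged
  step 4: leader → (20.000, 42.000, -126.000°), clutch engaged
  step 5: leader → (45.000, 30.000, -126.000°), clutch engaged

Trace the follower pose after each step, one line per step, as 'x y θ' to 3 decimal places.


step 0: Δleader=(-4.000, -6.000, -21.000°), disengaged; cmd=(0,0,0) → follower holds at (-8.000, -7.000, -53.000°)
step 1: Δleader=(0.000, 12.000, 0.000°), engaged; cmd=(-0.500, 18.000, -2.000°) → follower=(-8.500, 11.000, -55.000°)
step 2: Δleader=(-8.000, 7.000, -23.000°), engaged; cmd=(-24.500, 10.500, -48.000°) → follower=(-33.000, 21.500, -103.000°)
step 3: Δleader=(15.000, -8.000, -19.000°), disengaged; cmd=(0,0,0) → follower holds at (-33.000, 21.500, -103.000°)
step 4: Δleader=(19.000, 6.000, 18.000°), engaged; cmd=(56.500, 9.000, 34.000°) → follower=(23.500, 30.500, -69.000°)
step 5: Δleader=(25.000, -12.000, 0.000°), engaged; cmd=(74.500, -18.000, -2.000°) → follower=(98.000, 12.500, -71.000°)

-8.000 -7.000 -53.000
-8.500 11.000 -55.000
-33.000 21.500 -103.000
-33.000 21.500 -103.000
23.500 30.500 -69.000
98.000 12.500 -71.000
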